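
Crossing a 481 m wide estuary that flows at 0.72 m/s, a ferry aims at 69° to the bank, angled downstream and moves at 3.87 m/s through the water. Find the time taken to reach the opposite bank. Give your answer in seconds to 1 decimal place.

The component of the ferry's velocity perpendicular to the bank is 3.87 × sin 69° = 3.613 m/s.
The current is parallel to the bank, so it does not affect the crossing time.
Time = 481 / 3.613 = 133.132 s.

133.1 s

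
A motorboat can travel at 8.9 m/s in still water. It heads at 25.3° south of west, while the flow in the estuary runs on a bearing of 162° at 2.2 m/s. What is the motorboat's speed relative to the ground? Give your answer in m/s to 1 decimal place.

9.4 m/s

Taking east as x and north as y: velocity relative to the water = (-8.046, -3.803) m/s; the water relative to ground = (0.680, -2.092) m/s.
Velocity relative to ground = (-8.046, -3.803) + (0.680, -2.092) = (-7.366, -5.896) m/s.
Speed = |(-7.366, -5.896)| = 9.435 m/s.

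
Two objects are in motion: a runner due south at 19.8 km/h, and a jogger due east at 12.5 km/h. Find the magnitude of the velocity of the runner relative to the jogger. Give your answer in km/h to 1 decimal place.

Taking east as x and north as y: runner velocity = (0.000, -19.800) km/h; jogger velocity = (12.500, 0.000) km/h.
Velocity of runner relative to jogger = (0.000, -19.800) − (12.500, 0.000) = (-12.500, -19.800) km/h.
Magnitude = |(-12.500, -19.800)| = 23.416 km/h.

23.4 km/h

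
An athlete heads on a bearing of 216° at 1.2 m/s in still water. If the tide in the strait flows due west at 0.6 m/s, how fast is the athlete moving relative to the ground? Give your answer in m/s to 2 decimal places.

1.63 m/s

Taking east as x and north as y: velocity relative to the water = (-0.705, -0.971) m/s; the water relative to ground = (-0.600, 0.000) m/s.
Velocity relative to ground = (-0.705, -0.971) + (-0.600, 0.000) = (-1.305, -0.971) m/s.
Speed = |(-1.305, -0.971)| = 1.627 m/s.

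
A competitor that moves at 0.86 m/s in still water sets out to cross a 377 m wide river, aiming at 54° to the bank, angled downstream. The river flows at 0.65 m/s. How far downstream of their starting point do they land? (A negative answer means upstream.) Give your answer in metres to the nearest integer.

Perpendicular speed = 0.696 m/s; crossing time = 377 / 0.696 = 541.858 s.
Net downstream speed = 1.155 m/s.
Drift = 1.155 × 541.858 = 626.114 m (downstream).

626 m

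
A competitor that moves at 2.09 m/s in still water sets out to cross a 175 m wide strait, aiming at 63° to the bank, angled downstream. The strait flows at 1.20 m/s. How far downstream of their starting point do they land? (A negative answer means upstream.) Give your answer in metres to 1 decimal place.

201.9 m

Perpendicular speed = 1.862 m/s; crossing time = 175 / 1.862 = 93.975 s.
Net downstream speed = 2.149 m/s.
Drift = 2.149 × 93.975 = 201.937 m (downstream).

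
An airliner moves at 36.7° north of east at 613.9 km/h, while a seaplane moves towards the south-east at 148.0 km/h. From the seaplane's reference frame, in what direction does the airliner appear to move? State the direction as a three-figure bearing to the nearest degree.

Taking east as x and north as y: airliner velocity = (492.210, 366.882) km/h; seaplane velocity = (104.652, -104.652) km/h.
Velocity of airliner relative to seaplane = (492.210, 366.882) − (104.652, -104.652) = (387.558, 471.534) km/h.
Bearing = atan2(387.56, 471.53) = 39.42° clockwise from north.

039°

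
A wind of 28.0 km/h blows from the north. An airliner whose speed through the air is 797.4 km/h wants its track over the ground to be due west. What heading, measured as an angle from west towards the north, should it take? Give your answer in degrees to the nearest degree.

2°

The wind pushes perpendicular to the desired track; the heading must have a component into the wind equal to 28.0 km/h: 797.4 sin θ = 28.0.
sin θ = 0.0351, so θ = 2.012°.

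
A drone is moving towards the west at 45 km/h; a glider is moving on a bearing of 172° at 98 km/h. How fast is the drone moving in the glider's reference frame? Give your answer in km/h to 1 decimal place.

113.4 km/h

Taking east as x and north as y: drone velocity = (-45.000, 0.000) km/h; glider velocity = (13.639, -97.046) km/h.
Velocity of drone relative to glider = (-45.000, 0.000) − (13.639, -97.046) = (-58.639, 97.046) km/h.
Magnitude = |(-58.639, 97.046)| = 113.387 km/h.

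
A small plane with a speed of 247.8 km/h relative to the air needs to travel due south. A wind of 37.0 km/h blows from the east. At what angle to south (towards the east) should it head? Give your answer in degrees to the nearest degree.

9°

The wind pushes perpendicular to the desired track; the heading must have a component into the wind equal to 37.0 km/h: 247.8 sin θ = 37.0.
sin θ = 0.1493, so θ = 8.587°.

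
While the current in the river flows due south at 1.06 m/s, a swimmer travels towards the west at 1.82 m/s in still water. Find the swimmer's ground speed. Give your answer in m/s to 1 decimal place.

Taking east as x and north as y: velocity relative to the water = (-1.820, 0.000) m/s; the water relative to ground = (0.000, -1.060) m/s.
Velocity relative to ground = (-1.820, 0.000) + (0.000, -1.060) = (-1.820, -1.060) m/s.
Speed = |(-1.820, -1.060)| = 2.106 m/s.

2.1 m/s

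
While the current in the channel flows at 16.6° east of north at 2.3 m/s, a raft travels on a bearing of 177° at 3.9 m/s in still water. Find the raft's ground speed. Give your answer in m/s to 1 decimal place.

1.9 m/s

Taking east as x and north as y: velocity relative to the water = (0.204, -3.895) m/s; the water relative to ground = (0.657, 2.204) m/s.
Velocity relative to ground = (0.204, -3.895) + (0.657, 2.204) = (0.861, -1.691) m/s.
Speed = |(0.861, -1.691)| = 1.897 m/s.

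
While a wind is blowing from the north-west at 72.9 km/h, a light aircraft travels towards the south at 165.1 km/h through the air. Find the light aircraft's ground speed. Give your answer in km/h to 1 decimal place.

Taking east as x and north as y: velocity relative to the air = (0.000, -165.100) km/h; the air relative to ground = (51.548, -51.548) km/h.
Velocity relative to ground = (0.000, -165.100) + (51.548, -51.548) = (51.548, -216.648) km/h.
Speed = |(51.548, -216.648)| = 222.696 km/h.

222.7 km/h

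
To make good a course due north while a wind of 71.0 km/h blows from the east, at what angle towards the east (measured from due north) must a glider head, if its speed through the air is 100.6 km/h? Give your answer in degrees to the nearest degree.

45°

The wind pushes perpendicular to the desired track; the heading must have a component into the wind equal to 71.0 km/h: 100.6 sin θ = 71.0.
sin θ = 0.7058, so θ = 44.891°.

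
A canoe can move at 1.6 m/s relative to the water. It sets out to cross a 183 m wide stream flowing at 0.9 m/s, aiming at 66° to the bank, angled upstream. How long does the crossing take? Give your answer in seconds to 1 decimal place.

The component of the canoe's velocity perpendicular to the bank is 1.6 × sin 66° = 1.462 m/s.
The current is parallel to the bank, so it does not affect the crossing time.
Time = 183 / 1.462 = 125.199 s.

125.2 s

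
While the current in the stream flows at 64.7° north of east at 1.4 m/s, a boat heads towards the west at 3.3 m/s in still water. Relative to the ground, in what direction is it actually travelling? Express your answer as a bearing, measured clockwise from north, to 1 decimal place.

295.1°

Taking east as x and north as y: velocity relative to the water = (-3.300, 0.000) m/s; the water relative to ground = (0.598, 1.266) m/s.
Velocity relative to ground = (-3.300, 0.000) + (0.598, 1.266) = (-2.702, 1.266) m/s.
Bearing = atan2(-2.70, 1.27) = 295.10° clockwise from north.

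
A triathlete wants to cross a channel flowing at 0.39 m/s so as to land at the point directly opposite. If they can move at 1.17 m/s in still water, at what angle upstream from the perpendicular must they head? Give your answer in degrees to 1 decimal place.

To cancel the current, the upstream component of the triathlete's velocity must equal the flow: 1.17 sin θ = 0.39.
sin θ = 0.39 / 1.17 = 0.3333.
θ = arcsin(0.3333) = 19.471°.

19.5°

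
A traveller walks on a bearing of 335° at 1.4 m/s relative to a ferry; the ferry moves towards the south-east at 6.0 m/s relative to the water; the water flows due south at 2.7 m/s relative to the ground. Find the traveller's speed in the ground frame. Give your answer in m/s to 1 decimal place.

6.7 m/s

In east/north components (m/s): traveller relative to ferry = (-0.592, 1.269); ferry relative to water = (4.243, -4.243); water relative to ground = (0.000, -2.700).
Sum = (3.651, -5.674) m/s.
Speed = |(3.651, -5.674)| = 6.747 m/s.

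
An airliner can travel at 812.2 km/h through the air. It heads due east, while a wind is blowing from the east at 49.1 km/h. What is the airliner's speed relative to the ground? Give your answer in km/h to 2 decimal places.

763.10 km/h

Taking east as x and north as y: velocity relative to the air = (812.200, 0.000) km/h; the air relative to ground = (-49.100, 0.000) km/h.
Velocity relative to ground = (812.200, 0.000) + (-49.100, 0.000) = (763.100, 0.000) km/h.
Speed = |(763.100, 0.000)| = 763.100 km/h.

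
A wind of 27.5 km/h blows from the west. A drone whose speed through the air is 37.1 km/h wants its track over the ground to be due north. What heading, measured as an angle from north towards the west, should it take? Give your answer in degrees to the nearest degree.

The wind pushes perpendicular to the desired track; the heading must have a component into the wind equal to 27.5 km/h: 37.1 sin θ = 27.5.
sin θ = 0.7412, so θ = 47.837°.

48°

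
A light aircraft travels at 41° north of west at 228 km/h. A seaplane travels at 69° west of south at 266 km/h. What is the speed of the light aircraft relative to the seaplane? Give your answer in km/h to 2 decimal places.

256.51 km/h

Taking east as x and north as y: light aircraft velocity = (-172.074, 149.581) km/h; seaplane velocity = (-248.332, -95.326) km/h.
Velocity of light aircraft relative to seaplane = (-172.074, 149.581) − (-248.332, -95.326) = (76.259, 244.907) km/h.
Magnitude = |(76.259, 244.907)| = 256.505 km/h.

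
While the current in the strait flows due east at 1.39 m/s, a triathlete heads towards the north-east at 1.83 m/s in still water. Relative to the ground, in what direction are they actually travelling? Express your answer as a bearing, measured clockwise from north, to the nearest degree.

Taking east as x and north as y: velocity relative to the water = (1.294, 1.294) m/s; the water relative to ground = (1.390, 0.000) m/s.
Velocity relative to ground = (1.294, 1.294) + (1.390, 0.000) = (2.684, 1.294) m/s.
Bearing = atan2(2.68, 1.29) = 64.26° clockwise from north.

064°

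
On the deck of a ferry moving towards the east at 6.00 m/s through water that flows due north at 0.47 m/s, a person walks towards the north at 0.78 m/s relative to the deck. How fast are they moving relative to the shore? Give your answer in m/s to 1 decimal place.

In east/north components (m/s): person relative to ferry = (0.000, 0.780); ferry relative to water = (6.000, 0.000); water relative to ground = (0.000, 0.470).
Sum = (6.000, 1.250) m/s.
Speed = |(6.000, 1.250)| = 6.129 m/s.

6.1 m/s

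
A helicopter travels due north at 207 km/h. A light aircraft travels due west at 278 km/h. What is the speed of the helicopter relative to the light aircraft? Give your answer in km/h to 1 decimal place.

Taking east as x and north as y: helicopter velocity = (0.000, 207.000) km/h; light aircraft velocity = (-278.000, 0.000) km/h.
Velocity of helicopter relative to light aircraft = (0.000, 207.000) − (-278.000, 0.000) = (278.000, 207.000) km/h.
Magnitude = |(278.000, 207.000)| = 346.602 km/h.

346.6 km/h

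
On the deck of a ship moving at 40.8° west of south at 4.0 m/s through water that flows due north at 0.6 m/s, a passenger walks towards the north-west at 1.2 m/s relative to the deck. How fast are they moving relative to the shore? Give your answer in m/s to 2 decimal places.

3.81 m/s

In east/north components (m/s): passenger relative to ship = (-0.849, 0.849); ship relative to water = (-2.614, -3.028); water relative to ground = (0.000, 0.600).
Sum = (-3.462, -1.579) m/s.
Speed = |(-3.462, -1.579)| = 3.805 m/s.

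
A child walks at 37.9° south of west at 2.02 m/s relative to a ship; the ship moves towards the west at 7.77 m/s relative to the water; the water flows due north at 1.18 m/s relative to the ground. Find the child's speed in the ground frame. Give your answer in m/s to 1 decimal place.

In east/north components (m/s): child relative to ship = (-1.594, -1.241); ship relative to water = (-7.770, 0.000); water relative to ground = (0.000, 1.180).
Sum = (-9.364, -0.061) m/s.
Speed = |(-9.364, -0.061)| = 9.364 m/s.

9.4 m/s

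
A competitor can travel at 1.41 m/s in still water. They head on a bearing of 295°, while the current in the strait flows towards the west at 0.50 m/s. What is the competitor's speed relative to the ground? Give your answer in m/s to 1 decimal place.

Taking east as x and north as y: velocity relative to the water = (-1.278, 0.596) m/s; the water relative to ground = (-0.500, 0.000) m/s.
Velocity relative to ground = (-1.278, 0.596) + (-0.500, 0.000) = (-1.778, 0.596) m/s.
Speed = |(-1.778, 0.596)| = 1.875 m/s.

1.9 m/s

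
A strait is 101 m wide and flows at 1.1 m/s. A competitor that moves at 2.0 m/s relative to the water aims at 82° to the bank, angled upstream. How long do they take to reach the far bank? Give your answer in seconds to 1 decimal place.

The component of the competitor's velocity perpendicular to the bank is 2.0 × sin 82° = 1.981 m/s.
The flow acts along the bank and has no component across it.
Time = 101 / 1.981 = 50.996 s.

51.0 s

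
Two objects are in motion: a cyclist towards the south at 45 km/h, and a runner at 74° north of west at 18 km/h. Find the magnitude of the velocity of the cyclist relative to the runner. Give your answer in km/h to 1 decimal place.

62.5 km/h

Taking east as x and north as y: cyclist velocity = (0.000, -45.000) km/h; runner velocity = (-4.961, 17.303) km/h.
Velocity of cyclist relative to runner = (0.000, -45.000) − (-4.961, 17.303) = (4.961, -62.303) km/h.
Magnitude = |(4.961, -62.303)| = 62.500 km/h.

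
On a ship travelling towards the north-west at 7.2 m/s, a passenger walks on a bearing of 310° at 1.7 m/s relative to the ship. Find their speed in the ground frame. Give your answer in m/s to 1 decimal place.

Taking east as x and north as y: ship velocity = (-5.091, 5.091) m/s; passenger velocity relative to ship = (-1.302, 1.093) m/s.
Velocity relative to ground = (-5.091, 5.091) + (-1.302, 1.093) = (-6.393, 6.184) m/s.
Speed = |(-6.393, 6.184)| = 8.895 m/s.

8.9 m/s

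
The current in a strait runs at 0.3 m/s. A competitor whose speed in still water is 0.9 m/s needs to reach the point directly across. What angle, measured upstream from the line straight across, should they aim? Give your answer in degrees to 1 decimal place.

19.5°

To cancel the current, the upstream component of the competitor's velocity must equal the flow: 0.9 sin θ = 0.3.
sin θ = 0.3 / 0.9 = 0.3333.
θ = arcsin(0.3333) = 19.471°.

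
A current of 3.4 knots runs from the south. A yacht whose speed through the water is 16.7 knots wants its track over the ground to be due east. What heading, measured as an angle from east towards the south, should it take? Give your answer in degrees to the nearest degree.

12°

The current pushes perpendicular to the desired track; the heading must have a component into the current equal to 3.4 knots: 16.7 sin θ = 3.4.
sin θ = 0.2036, so θ = 11.747°.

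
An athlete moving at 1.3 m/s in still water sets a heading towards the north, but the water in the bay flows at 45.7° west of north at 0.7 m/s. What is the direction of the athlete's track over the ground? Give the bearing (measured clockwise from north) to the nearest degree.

344°

Taking east as x and north as y: velocity relative to the water = (0.000, 1.300) m/s; the water relative to ground = (-0.501, 0.489) m/s.
Velocity relative to ground = (0.000, 1.300) + (-0.501, 0.489) = (-0.501, 1.789) m/s.
Bearing = atan2(-0.50, 1.79) = 344.35° clockwise from north.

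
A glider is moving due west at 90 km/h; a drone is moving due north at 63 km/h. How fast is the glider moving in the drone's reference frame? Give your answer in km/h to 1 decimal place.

109.9 km/h

Taking east as x and north as y: glider velocity = (-90.000, 0.000) km/h; drone velocity = (0.000, 63.000) km/h.
Velocity of glider relative to drone = (-90.000, 0.000) − (0.000, 63.000) = (-90.000, -63.000) km/h.
Magnitude = |(-90.000, -63.000)| = 109.859 km/h.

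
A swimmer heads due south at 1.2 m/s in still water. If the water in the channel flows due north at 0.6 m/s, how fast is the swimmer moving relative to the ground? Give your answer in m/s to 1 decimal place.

0.6 m/s

Taking east as x and north as y: velocity relative to the water = (0.000, -1.200) m/s; the water relative to ground = (0.000, 0.600) m/s.
Velocity relative to ground = (0.000, -1.200) + (0.000, 0.600) = (0.000, -0.600) m/s.
Speed = |(0.000, -0.600)| = 0.600 m/s.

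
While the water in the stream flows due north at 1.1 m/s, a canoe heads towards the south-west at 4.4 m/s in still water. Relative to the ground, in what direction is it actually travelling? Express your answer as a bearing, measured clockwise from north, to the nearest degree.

237°

Taking east as x and north as y: velocity relative to the water = (-3.111, -3.111) m/s; the water relative to ground = (0.000, 1.100) m/s.
Velocity relative to ground = (-3.111, -3.111) + (0.000, 1.100) = (-3.111, -2.011) m/s.
Bearing = atan2(-3.11, -2.01) = 237.12° clockwise from north.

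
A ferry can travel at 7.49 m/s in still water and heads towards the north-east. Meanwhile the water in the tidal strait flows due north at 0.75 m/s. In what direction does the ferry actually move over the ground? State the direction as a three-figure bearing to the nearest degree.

041°

Taking east as x and north as y: velocity relative to the water = (5.296, 5.296) m/s; the water relative to ground = (0.000, 0.750) m/s.
Velocity relative to ground = (5.296, 5.296) + (0.000, 0.750) = (5.296, 6.046) m/s.
Bearing = atan2(5.30, 6.05) = 41.22° clockwise from north.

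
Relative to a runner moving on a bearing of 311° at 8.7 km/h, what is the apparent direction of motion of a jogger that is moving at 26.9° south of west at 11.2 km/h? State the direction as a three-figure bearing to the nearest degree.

Taking east as x and north as y: jogger velocity = (-9.988, -5.067) km/h; runner velocity = (-6.566, 5.708) km/h.
Velocity of jogger relative to runner = (-9.988, -5.067) − (-6.566, 5.708) = (-3.422, -10.775) km/h.
Bearing = atan2(-3.42, -10.77) = 197.62° clockwise from north.

198°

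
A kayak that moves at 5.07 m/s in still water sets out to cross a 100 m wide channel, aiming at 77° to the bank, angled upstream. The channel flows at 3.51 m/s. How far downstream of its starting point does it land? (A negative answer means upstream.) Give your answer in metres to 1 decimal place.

48.0 m

Perpendicular speed = 4.940 m/s; crossing time = 100 / 4.940 = 20.243 s.
Net downstream speed = 2.369 m/s.
Drift = 2.369 × 20.243 = 47.965 m (downstream).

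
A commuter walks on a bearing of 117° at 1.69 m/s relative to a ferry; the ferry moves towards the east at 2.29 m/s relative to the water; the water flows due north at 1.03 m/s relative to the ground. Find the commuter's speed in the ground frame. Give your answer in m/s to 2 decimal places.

In east/north components (m/s): commuter relative to ferry = (1.506, -0.767); ferry relative to water = (2.290, 0.000); water relative to ground = (0.000, 1.030).
Sum = (3.796, 0.263) m/s.
Speed = |(3.796, 0.263)| = 3.805 m/s.

3.80 m/s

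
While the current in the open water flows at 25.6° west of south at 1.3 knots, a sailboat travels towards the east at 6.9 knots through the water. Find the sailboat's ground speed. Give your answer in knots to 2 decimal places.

Taking east as x and north as y: velocity relative to the water = (6.900, 0.000) knots; the water relative to ground = (-0.562, -1.172) knots.
Velocity relative to ground = (6.900, 0.000) + (-0.562, -1.172) = (6.338, -1.172) knots.
Speed = |(6.338, -1.172)| = 6.446 knots.

6.45 knots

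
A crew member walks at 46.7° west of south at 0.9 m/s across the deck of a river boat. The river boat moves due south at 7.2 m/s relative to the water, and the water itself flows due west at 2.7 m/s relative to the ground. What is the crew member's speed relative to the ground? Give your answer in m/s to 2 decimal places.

In east/north components (m/s): crew member relative to river boat = (-0.655, -0.617); river boat relative to water = (0.000, -7.200); water relative to ground = (-2.700, 0.000).
Sum = (-3.355, -7.817) m/s.
Speed = |(-3.355, -7.817)| = 8.507 m/s.

8.51 m/s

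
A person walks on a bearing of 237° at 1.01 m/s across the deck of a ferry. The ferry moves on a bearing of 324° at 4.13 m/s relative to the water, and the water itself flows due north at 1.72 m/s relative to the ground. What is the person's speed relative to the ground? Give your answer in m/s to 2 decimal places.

In east/north components (m/s): person relative to ferry = (-0.847, -0.550); ferry relative to water = (-2.428, 3.341); water relative to ground = (0.000, 1.720).
Sum = (-3.275, 4.511) m/s.
Speed = |(-3.275, 4.511)| = 5.574 m/s.

5.57 m/s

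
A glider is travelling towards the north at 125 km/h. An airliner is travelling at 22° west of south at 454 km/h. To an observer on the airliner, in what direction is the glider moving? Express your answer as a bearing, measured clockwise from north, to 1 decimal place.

Taking east as x and north as y: glider velocity = (0.000, 125.000) km/h; airliner velocity = (-170.071, -420.941) km/h.
Velocity of glider relative to airliner = (0.000, 125.000) − (-170.071, -420.941) = (170.071, 545.941) km/h.
Bearing = atan2(170.07, 545.94) = 17.30° clockwise from north.

017.3°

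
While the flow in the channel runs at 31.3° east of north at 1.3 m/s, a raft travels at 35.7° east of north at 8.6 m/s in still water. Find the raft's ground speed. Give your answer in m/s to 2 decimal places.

Taking east as x and north as y: velocity relative to the water = (5.018, 6.984) m/s; the water relative to ground = (0.675, 1.111) m/s.
Velocity relative to ground = (5.018, 6.984) + (0.675, 1.111) = (5.694, 8.095) m/s.
Speed = |(5.694, 8.095)| = 9.897 m/s.

9.90 m/s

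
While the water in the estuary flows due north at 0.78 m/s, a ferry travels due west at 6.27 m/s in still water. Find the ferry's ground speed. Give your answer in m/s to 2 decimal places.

6.32 m/s

Taking east as x and north as y: velocity relative to the water = (-6.270, 0.000) m/s; the water relative to ground = (0.000, 0.780) m/s.
Velocity relative to ground = (-6.270, 0.000) + (0.000, 0.780) = (-6.270, 0.780) m/s.
Speed = |(-6.270, 0.780)| = 6.318 m/s.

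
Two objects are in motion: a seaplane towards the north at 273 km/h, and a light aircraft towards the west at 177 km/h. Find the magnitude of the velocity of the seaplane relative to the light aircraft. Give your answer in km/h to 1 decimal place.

325.4 km/h

Taking east as x and north as y: seaplane velocity = (0.000, 273.000) km/h; light aircraft velocity = (-177.000, 0.000) km/h.
Velocity of seaplane relative to light aircraft = (0.000, 273.000) − (-177.000, 0.000) = (177.000, 273.000) km/h.
Magnitude = |(177.000, 273.000)| = 325.358 km/h.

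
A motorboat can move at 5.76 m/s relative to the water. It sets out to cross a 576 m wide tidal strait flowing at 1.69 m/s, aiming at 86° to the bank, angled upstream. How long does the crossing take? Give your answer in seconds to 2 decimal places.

100.24 s

The component of the motorboat's velocity perpendicular to the bank is 5.76 × sin 86° = 5.746 m/s.
Only the cross-stream component determines the crossing time; the current contributes nothing perpendicular to the bank.
Time = 576 / 5.746 = 100.244 s.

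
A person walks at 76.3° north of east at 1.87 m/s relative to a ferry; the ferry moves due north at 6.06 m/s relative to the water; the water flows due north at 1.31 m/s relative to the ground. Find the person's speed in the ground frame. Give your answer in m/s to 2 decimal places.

9.20 m/s

In east/north components (m/s): person relative to ferry = (0.443, 1.817); ferry relative to water = (0.000, 6.060); water relative to ground = (0.000, 1.310).
Sum = (0.443, 9.187) m/s.
Speed = |(0.443, 9.187)| = 9.197 m/s.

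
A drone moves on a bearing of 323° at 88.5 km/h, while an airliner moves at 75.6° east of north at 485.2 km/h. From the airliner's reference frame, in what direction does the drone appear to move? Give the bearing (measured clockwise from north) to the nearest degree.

Taking east as x and north as y: drone velocity = (-53.261, 70.679) km/h; airliner velocity = (469.957, 120.664) km/h.
Velocity of drone relative to airliner = (-53.261, 70.679) − (469.957, 120.664) = (-523.217, -49.985) km/h.
Bearing = atan2(-523.22, -49.99) = 264.54° clockwise from north.

265°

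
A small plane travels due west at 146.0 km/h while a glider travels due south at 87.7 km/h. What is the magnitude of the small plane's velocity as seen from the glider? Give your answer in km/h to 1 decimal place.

Taking east as x and north as y: small plane velocity = (-146.000, 0.000) km/h; glider velocity = (0.000, -87.700) km/h.
Velocity of small plane relative to glider = (-146.000, 0.000) − (0.000, -87.700) = (-146.000, 87.700) km/h.
Magnitude = |(-146.000, 87.700)| = 170.315 km/h.

170.3 km/h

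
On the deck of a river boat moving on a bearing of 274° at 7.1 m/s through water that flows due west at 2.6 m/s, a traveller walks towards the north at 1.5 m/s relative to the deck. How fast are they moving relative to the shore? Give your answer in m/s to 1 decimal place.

9.9 m/s

In east/north components (m/s): traveller relative to river boat = (0.000, 1.500); river boat relative to water = (-7.083, 0.495); water relative to ground = (-2.600, 0.000).
Sum = (-9.683, 1.995) m/s.
Speed = |(-9.683, 1.995)| = 9.886 m/s.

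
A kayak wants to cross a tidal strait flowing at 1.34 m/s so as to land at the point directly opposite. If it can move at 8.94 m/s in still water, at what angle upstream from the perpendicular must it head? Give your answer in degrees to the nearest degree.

9°

To cancel the current, the upstream component of the kayak's velocity must equal the flow: 8.94 sin θ = 1.34.
sin θ = 1.34 / 8.94 = 0.1499.
θ = arcsin(0.1499) = 8.620°.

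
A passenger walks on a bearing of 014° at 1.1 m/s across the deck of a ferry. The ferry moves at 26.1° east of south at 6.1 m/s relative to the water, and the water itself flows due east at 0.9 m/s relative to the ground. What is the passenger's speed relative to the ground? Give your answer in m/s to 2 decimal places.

In east/north components (m/s): passenger relative to ferry = (0.266, 1.067); ferry relative to water = (2.684, -5.478); water relative to ground = (0.900, 0.000).
Sum = (3.850, -4.411) m/s.
Speed = |(3.850, -4.411)| = 5.854 m/s.

5.85 m/s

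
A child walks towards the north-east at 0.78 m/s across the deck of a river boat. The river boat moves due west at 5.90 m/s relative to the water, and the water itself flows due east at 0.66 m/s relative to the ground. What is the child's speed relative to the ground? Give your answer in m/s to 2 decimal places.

In east/north components (m/s): child relative to river boat = (0.552, 0.552); river boat relative to water = (-5.900, 0.000); water relative to ground = (0.660, 0.000).
Sum = (-4.688, 0.552) m/s.
Speed = |(-4.688, 0.552)| = 4.721 m/s.

4.72 m/s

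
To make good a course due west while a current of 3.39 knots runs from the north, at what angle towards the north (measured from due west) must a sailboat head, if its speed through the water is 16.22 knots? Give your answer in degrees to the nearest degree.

12°

The current pushes perpendicular to the desired track; the heading must have a component into the current equal to 3.39 knots: 16.22 sin θ = 3.39.
sin θ = 0.2090, so θ = 12.064°.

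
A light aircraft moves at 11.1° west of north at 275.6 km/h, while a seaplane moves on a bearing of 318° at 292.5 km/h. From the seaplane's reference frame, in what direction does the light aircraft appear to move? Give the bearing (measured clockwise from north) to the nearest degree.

Taking east as x and north as y: light aircraft velocity = (-53.059, 270.444) km/h; seaplane velocity = (-195.721, 217.370) km/h.
Velocity of light aircraft relative to seaplane = (-53.059, 270.444) − (-195.721, 217.370) = (142.662, 53.074) km/h.
Bearing = atan2(142.66, 53.07) = 69.59° clockwise from north.

070°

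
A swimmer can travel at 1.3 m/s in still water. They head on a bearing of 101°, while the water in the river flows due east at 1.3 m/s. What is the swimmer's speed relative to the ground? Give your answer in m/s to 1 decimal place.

Taking east as x and north as y: velocity relative to the water = (1.276, -0.248) m/s; the water relative to ground = (1.300, 0.000) m/s.
Velocity relative to ground = (1.276, -0.248) + (1.300, 0.000) = (2.576, -0.248) m/s.
Speed = |(2.576, -0.248)| = 2.588 m/s.

2.6 m/s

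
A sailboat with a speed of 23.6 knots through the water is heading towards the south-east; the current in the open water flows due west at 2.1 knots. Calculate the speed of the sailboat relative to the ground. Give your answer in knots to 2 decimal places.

22.16 knots

Taking east as x and north as y: velocity relative to the water = (16.688, -16.688) knots; the water relative to ground = (-2.100, 0.000) knots.
Velocity relative to ground = (16.688, -16.688) + (-2.100, 0.000) = (14.588, -16.688) knots.
Speed = |(14.588, -16.688)| = 22.165 knots.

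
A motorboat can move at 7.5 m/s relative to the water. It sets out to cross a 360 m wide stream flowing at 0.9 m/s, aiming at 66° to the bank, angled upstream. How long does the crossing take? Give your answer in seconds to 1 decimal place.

The component of the motorboat's velocity perpendicular to the bank is 7.5 × sin 66° = 6.852 m/s.
Only the cross-stream component determines the crossing time; the current contributes nothing perpendicular to the bank.
Time = 360 / 6.852 = 52.543 s.

52.5 s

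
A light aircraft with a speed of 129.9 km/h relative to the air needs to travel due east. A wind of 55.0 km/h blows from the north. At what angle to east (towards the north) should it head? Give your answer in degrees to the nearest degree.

25°

The wind pushes perpendicular to the desired track; the heading must have a component into the wind equal to 55.0 km/h: 129.9 sin θ = 55.0.
sin θ = 0.4234, so θ = 25.050°.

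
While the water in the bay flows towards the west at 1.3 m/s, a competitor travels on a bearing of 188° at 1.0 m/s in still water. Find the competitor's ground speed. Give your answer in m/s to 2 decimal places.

Taking east as x and north as y: velocity relative to the water = (-0.139, -0.990) m/s; the water relative to ground = (-1.300, 0.000) m/s.
Velocity relative to ground = (-0.139, -0.990) + (-1.300, 0.000) = (-1.439, -0.990) m/s.
Speed = |(-1.439, -0.990)| = 1.747 m/s.

1.75 m/s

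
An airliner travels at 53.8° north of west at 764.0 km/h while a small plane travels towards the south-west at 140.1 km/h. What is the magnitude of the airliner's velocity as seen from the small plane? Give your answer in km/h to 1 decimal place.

Taking east as x and north as y: airliner velocity = (-451.223, 616.518) km/h; small plane velocity = (-99.066, -99.066) km/h.
Velocity of airliner relative to small plane = (-451.223, 616.518) − (-99.066, -99.066) = (-352.157, 715.583) km/h.
Magnitude = |(-352.157, 715.583)| = 797.543 km/h.

797.5 km/h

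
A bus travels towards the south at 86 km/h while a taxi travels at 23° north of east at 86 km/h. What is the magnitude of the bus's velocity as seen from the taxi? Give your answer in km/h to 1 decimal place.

143.4 km/h

Taking east as x and north as y: bus velocity = (0.000, -86.000) km/h; taxi velocity = (79.163, 33.603) km/h.
Velocity of bus relative to taxi = (0.000, -86.000) − (79.163, 33.603) = (-79.163, -119.603) km/h.
Magnitude = |(-79.163, -119.603)| = 143.428 km/h.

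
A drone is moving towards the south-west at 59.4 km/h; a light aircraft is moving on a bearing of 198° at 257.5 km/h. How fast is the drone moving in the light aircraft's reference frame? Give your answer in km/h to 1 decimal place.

206.3 km/h

Taking east as x and north as y: drone velocity = (-42.002, -42.002) km/h; light aircraft velocity = (-79.572, -244.897) km/h.
Velocity of drone relative to light aircraft = (-42.002, -42.002) − (-79.572, -244.897) = (37.570, 202.895) km/h.
Magnitude = |(37.570, 202.895)| = 206.344 km/h.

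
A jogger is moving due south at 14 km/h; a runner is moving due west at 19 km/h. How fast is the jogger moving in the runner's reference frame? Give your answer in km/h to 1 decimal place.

23.6 km/h

Taking east as x and north as y: jogger velocity = (0.000, -14.000) km/h; runner velocity = (-19.000, 0.000) km/h.
Velocity of jogger relative to runner = (0.000, -14.000) − (-19.000, 0.000) = (19.000, -14.000) km/h.
Magnitude = |(19.000, -14.000)| = 23.601 km/h.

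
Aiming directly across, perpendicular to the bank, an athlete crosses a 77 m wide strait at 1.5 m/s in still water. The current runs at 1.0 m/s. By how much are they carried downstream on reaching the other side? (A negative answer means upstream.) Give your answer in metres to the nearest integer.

Perpendicular speed = 1.500 m/s; crossing time = 77 / 1.500 = 51.333 s.
Net downstream speed = 1.000 m/s.
Drift = 1.000 × 51.333 = 51.333 m (downstream).

51 m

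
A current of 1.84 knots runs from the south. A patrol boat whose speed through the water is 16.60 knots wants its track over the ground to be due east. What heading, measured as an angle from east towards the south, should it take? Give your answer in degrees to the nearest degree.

The current pushes perpendicular to the desired track; the heading must have a component into the current equal to 1.84 knots: 16.60 sin θ = 1.84.
sin θ = 0.1108, so θ = 6.364°.

6°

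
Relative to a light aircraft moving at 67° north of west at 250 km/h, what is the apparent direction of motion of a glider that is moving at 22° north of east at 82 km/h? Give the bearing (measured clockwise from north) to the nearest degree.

Taking east as x and north as y: glider velocity = (76.029, 30.718) km/h; light aircraft velocity = (-97.683, 230.126) km/h.
Velocity of glider relative to light aircraft = (76.029, 30.718) − (-97.683, 230.126) = (173.712, -199.408) km/h.
Bearing = atan2(173.71, -199.41) = 138.94° clockwise from north.

139°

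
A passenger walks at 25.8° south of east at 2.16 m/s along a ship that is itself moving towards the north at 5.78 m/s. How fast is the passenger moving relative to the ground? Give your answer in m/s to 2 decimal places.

5.22 m/s

Taking east as x and north as y: ship velocity = (0.000, 5.780) m/s; passenger velocity relative to ship = (1.945, -0.940) m/s.
Velocity relative to ground = (0.000, 5.780) + (1.945, -0.940) = (1.945, 4.840) m/s.
Speed = |(1.945, 4.840)| = 5.216 m/s.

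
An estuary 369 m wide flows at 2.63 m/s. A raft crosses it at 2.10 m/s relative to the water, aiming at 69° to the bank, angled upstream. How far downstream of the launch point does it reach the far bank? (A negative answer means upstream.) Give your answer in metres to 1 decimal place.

353.4 m

Perpendicular speed = 1.961 m/s; crossing time = 369 / 1.961 = 188.215 s.
Net downstream speed = 1.877 m/s.
Drift = 1.877 × 188.215 = 353.361 m (downstream).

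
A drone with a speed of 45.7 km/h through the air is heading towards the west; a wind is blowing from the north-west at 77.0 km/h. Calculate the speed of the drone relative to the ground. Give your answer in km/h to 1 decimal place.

55.1 km/h

Taking east as x and north as y: velocity relative to the air = (-45.700, 0.000) km/h; the air relative to ground = (54.447, -54.447) km/h.
Velocity relative to ground = (-45.700, 0.000) + (54.447, -54.447) = (8.747, -54.447) km/h.
Speed = |(8.747, -54.447)| = 55.145 km/h.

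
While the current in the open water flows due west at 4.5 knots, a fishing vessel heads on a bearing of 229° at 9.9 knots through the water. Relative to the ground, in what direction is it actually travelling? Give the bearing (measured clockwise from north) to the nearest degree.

242°

Taking east as x and north as y: velocity relative to the water = (-7.472, -6.495) knots; the water relative to ground = (-4.500, 0.000) knots.
Velocity relative to ground = (-7.472, -6.495) + (-4.500, 0.000) = (-11.972, -6.495) knots.
Bearing = atan2(-11.97, -6.49) = 241.52° clockwise from north.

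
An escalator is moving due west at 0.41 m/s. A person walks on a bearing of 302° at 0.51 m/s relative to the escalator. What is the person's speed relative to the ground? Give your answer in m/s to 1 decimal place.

Taking east as x and north as y: escalator velocity = (-0.410, 0.000) m/s; person velocity relative to escalator = (-0.433, 0.270) m/s.
Velocity relative to ground = (-0.410, 0.000) + (-0.433, 0.270) = (-0.843, 0.270) m/s.
Speed = |(-0.843, 0.270)| = 0.885 m/s.

0.9 m/s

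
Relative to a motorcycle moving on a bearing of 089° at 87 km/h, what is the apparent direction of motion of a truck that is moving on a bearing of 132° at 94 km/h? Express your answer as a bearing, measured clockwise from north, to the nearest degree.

195°

Taking east as x and north as y: truck velocity = (69.856, -62.898) km/h; motorcycle velocity = (86.987, 1.518) km/h.
Velocity of truck relative to motorcycle = (69.856, -62.898) − (86.987, 1.518) = (-17.131, -64.417) km/h.
Bearing = atan2(-17.13, -64.42) = 194.89° clockwise from north.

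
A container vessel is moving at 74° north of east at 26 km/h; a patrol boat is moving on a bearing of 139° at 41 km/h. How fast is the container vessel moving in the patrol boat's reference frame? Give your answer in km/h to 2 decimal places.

59.31 km/h

Taking east as x and north as y: container vessel velocity = (7.167, 24.993) km/h; patrol boat velocity = (26.898, -30.943) km/h.
Velocity of container vessel relative to patrol boat = (7.167, 24.993) − (26.898, -30.943) = (-19.732, 55.936) km/h.
Magnitude = |(-19.732, 55.936)| = 59.314 km/h.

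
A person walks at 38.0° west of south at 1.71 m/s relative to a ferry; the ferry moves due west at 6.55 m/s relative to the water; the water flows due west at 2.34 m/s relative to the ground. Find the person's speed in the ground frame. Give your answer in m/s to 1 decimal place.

In east/north components (m/s): person relative to ferry = (-1.053, -1.347); ferry relative to water = (-6.550, 0.000); water relative to ground = (-2.340, 0.000).
Sum = (-9.943, -1.347) m/s.
Speed = |(-9.943, -1.347)| = 10.034 m/s.

10.0 m/s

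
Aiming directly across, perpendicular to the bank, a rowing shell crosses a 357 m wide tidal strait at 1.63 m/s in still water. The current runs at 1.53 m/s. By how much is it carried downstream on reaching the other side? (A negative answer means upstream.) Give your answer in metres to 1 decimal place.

Perpendicular speed = 1.630 m/s; crossing time = 357 / 1.630 = 219.018 s.
Net downstream speed = 1.530 m/s.
Drift = 1.530 × 219.018 = 335.098 m (downstream).

335.1 m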